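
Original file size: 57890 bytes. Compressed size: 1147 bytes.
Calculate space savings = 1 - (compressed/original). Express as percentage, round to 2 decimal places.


ratio = compressed/original = 1147/57890 = 0.019813
savings = 1 - ratio = 1 - 0.019813 = 0.980187
as a percentage: 0.980187 * 100 = 98.02%

Space savings = 1 - 1147/57890 = 98.02%


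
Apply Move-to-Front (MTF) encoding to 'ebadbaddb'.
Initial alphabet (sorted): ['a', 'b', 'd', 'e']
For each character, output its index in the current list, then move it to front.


MTF encoding:
'e': index 3 in ['a', 'b', 'd', 'e'] -> ['e', 'a', 'b', 'd']
'b': index 2 in ['e', 'a', 'b', 'd'] -> ['b', 'e', 'a', 'd']
'a': index 2 in ['b', 'e', 'a', 'd'] -> ['a', 'b', 'e', 'd']
'd': index 3 in ['a', 'b', 'e', 'd'] -> ['d', 'a', 'b', 'e']
'b': index 2 in ['d', 'a', 'b', 'e'] -> ['b', 'd', 'a', 'e']
'a': index 2 in ['b', 'd', 'a', 'e'] -> ['a', 'b', 'd', 'e']
'd': index 2 in ['a', 'b', 'd', 'e'] -> ['d', 'a', 'b', 'e']
'd': index 0 in ['d', 'a', 'b', 'e'] -> ['d', 'a', 'b', 'e']
'b': index 2 in ['d', 'a', 'b', 'e'] -> ['b', 'd', 'a', 'e']


Output: [3, 2, 2, 3, 2, 2, 2, 0, 2]


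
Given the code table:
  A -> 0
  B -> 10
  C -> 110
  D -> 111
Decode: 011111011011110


Decoding:
0 -> A
111 -> D
110 -> C
110 -> C
111 -> D
10 -> B


Result: ADCCDB


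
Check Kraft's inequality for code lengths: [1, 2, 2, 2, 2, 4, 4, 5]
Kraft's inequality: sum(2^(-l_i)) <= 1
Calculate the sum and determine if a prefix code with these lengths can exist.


Sum = 2^(-1) + 2^(-2) + 2^(-2) + 2^(-2) + 2^(-2) + 2^(-4) + 2^(-4) + 2^(-5)
    = 0.5 + 0.25 + 0.25 + 0.25 + 0.25 + 0.0625 + 0.0625 + 0.03125
    = 53/32 = 1.65625
Since 1.65625 > 1, Kraft's inequality is NOT satisfied.
A prefix code with these lengths CANNOT exist.

Kraft sum = 1.65625. Not satisfied.


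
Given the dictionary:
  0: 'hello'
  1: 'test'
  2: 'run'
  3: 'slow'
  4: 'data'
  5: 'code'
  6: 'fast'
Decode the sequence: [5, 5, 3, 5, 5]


Look up each index in the dictionary:
  5 -> 'code'
  5 -> 'code'
  3 -> 'slow'
  5 -> 'code'
  5 -> 'code'

Decoded: "code code slow code code"


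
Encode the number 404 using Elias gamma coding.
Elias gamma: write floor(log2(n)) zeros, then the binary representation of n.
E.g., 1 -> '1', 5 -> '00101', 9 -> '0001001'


num_bits = floor(log2(404)) + 1 = 9
leading_zeros = num_bits - 1 = 8
binary(404) = 110010100

Elias gamma(404) = '00000000' + '110010100' = 00000000110010100 (17 bits)


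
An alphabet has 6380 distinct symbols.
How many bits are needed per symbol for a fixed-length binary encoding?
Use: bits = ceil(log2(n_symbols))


log2(6380) = 12.6393
Bracket: 2^12 = 4096 < 6380 <= 2^13 = 8192
So ceil(log2(6380)) = 13

bits = ceil(log2(6380)) = ceil(12.6393) = 13 bits


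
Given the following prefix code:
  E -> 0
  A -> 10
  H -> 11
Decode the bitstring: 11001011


Decoding step by step:
Bits 11 -> H
Bits 0 -> E
Bits 0 -> E
Bits 10 -> A
Bits 11 -> H


Decoded message: HEEAH


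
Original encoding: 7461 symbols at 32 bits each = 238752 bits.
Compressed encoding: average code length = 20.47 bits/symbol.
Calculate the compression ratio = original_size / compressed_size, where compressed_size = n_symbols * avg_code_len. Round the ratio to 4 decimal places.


original_size = n_symbols * orig_bits = 7461 * 32 = 238752 bits
compressed_size = n_symbols * avg_code_len = 7461 * 20.47 = 152726.67 bits
ratio = original_size / compressed_size = 238752 / 152726.67 = 1.5633

Compression ratio = 1.5633


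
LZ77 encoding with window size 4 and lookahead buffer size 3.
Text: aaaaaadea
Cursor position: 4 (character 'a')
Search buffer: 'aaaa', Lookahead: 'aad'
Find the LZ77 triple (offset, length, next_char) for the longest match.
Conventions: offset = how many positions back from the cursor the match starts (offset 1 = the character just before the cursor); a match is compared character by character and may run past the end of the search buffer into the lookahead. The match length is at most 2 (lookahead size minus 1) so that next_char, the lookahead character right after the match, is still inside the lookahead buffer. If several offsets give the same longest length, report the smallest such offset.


Try each offset into the search buffer:
  offset=1 (pos 3, char 'a'): match length 2
  offset=2 (pos 2, char 'a'): match length 2
  offset=3 (pos 1, char 'a'): match length 2
  offset=4 (pos 0, char 'a'): match length 2
Longest match has length 2, found at offsets 1, 2, 3, 4; take the smallest, offset 1.
next_char = character at position 4 + 2 = 6 -> 'd'

Best match: offset=1, length=2 (matching 'aa' starting at position 3)
LZ77 triple: (1, 2, 'd')


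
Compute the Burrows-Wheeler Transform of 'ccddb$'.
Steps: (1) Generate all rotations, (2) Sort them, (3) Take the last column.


Rotations (sorted):
  0: $ccddb -> last char: b
  1: b$ccdd -> last char: d
  2: ccddb$ -> last char: $
  3: cddb$c -> last char: c
  4: db$ccd -> last char: d
  5: ddb$cc -> last char: c


BWT = bd$cdc


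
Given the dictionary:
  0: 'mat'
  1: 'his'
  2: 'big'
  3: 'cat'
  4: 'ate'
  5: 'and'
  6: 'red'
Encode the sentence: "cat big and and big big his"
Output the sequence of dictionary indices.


Look up each word in the dictionary:
  'cat' -> 3
  'big' -> 2
  'and' -> 5
  'and' -> 5
  'big' -> 2
  'big' -> 2
  'his' -> 1

Encoded: [3, 2, 5, 5, 2, 2, 1]


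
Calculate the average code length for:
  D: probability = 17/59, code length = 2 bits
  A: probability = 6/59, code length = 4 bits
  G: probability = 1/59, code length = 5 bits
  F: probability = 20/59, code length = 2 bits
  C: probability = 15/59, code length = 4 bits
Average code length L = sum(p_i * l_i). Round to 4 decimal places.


Weighted contributions p_i * l_i:
  D: (17/59) * 2 = 34/59
  A: (6/59) * 4 = 24/59
  G: (1/59) * 5 = 5/59
  F: (20/59) * 2 = 40/59
  C: (15/59) * 4 = 60/59
Sum = (34 + 24 + 5 + 40 + 60)/59 = 163/59

L = 163/59 = 2.7627 bits/symbol


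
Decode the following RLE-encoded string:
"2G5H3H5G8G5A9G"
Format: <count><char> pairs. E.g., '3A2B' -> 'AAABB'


Expanding each <count><char> pair:
  2G -> 'GG'
  5H -> 'HHHHH'
  3H -> 'HHH'
  5G -> 'GGGGG'
  8G -> 'GGGGGGGG'
  5A -> 'AAAAA'
  9G -> 'GGGGGGGGG'

Decoded = GGHHHHHHHHGGGGGGGGGGGGGAAAAAGGGGGGGGG


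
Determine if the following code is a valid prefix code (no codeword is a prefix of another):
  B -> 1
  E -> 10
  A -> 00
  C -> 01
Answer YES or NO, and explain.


Checking each pair (does one codeword prefix another?):
  B='1' vs E='10': prefix -- VIOLATION

NO -- this is NOT a valid prefix code. B (1) is a prefix of E (10).


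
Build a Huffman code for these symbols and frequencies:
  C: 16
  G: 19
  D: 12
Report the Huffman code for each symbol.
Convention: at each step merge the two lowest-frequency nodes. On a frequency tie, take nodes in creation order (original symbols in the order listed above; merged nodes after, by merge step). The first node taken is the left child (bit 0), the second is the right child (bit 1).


Huffman tree construction:
Step 1: Merge D(12) + C(16) = 28
Step 2: Merge G(19) + (D+C)(28) = 47
Read each symbol's code off the tree from the root (left child = 0, right child = 1).

Codes:
  C: 11 (length 2)
  G: 0 (length 1)
  D: 10 (length 2)
Average code length: 75/47 = 1.5957 bits/symbol


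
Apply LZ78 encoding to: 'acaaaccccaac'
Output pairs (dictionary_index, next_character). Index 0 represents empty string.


LZ78 encoding steps:
Dictionary: {0: ''}
Step 1: w='' (idx 0), next='a' -> output (0, 'a'), add 'a' as idx 1
Step 2: w='' (idx 0), next='c' -> output (0, 'c'), add 'c' as idx 2
Step 3: w='a' (idx 1), next='a' -> output (1, 'a'), add 'aa' as idx 3
Step 4: w='a' (idx 1), next='c' -> output (1, 'c'), add 'ac' as idx 4
Step 5: w='c' (idx 2), next='c' -> output (2, 'c'), add 'cc' as idx 5
Step 6: w='c' (idx 2), next='a' -> output (2, 'a'), add 'ca' as idx 6
Step 7: w='ac' (idx 4), end of input -> output (4, '')


Encoded: [(0, 'a'), (0, 'c'), (1, 'a'), (1, 'c'), (2, 'c'), (2, 'a'), (4, '')]


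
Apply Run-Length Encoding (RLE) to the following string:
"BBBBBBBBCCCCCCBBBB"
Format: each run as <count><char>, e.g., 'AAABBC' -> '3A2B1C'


Scanning runs left to right:
  i=0: run of 'B' x 8 -> '8B'
  i=8: run of 'C' x 6 -> '6C'
  i=14: run of 'B' x 4 -> '4B'

RLE = 8B6C4B


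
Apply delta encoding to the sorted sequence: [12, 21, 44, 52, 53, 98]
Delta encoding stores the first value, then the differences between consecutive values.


First value: 12
Deltas:
  21 - 12 = 9
  44 - 21 = 23
  52 - 44 = 8
  53 - 52 = 1
  98 - 53 = 45


Delta encoded: [12, 9, 23, 8, 1, 45]


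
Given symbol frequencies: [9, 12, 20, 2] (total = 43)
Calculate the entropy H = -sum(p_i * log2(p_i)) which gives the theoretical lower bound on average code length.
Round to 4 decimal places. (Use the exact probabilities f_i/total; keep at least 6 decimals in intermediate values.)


Per-symbol terms -p_i * log2(p_i) with p_i = f_i/43:
  p = 9/43 = 0.209302: log2(p) = -2.256340, -p*log2(p) = 0.472257
  p = 12/43 = 0.279070: log2(p) = -1.841302, -p*log2(p) = 0.513852
  p = 20/43 = 0.465116: log2(p) = -1.104337, -p*log2(p) = 0.513645
  p = 2/43 = 0.046512: log2(p) = -4.426265, -p*log2(p) = 0.205873
H = 0.472257 + 0.513852 + 0.513645 + 0.205873 = 1.705627

H = 1.7056 bits/symbol


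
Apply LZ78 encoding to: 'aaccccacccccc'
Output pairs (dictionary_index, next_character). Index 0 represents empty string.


LZ78 encoding steps:
Dictionary: {0: ''}
Step 1: w='' (idx 0), next='a' -> output (0, 'a'), add 'a' as idx 1
Step 2: w='a' (idx 1), next='c' -> output (1, 'c'), add 'ac' as idx 2
Step 3: w='' (idx 0), next='c' -> output (0, 'c'), add 'c' as idx 3
Step 4: w='c' (idx 3), next='c' -> output (3, 'c'), add 'cc' as idx 4
Step 5: w='ac' (idx 2), next='c' -> output (2, 'c'), add 'acc' as idx 5
Step 6: w='cc' (idx 4), next='c' -> output (4, 'c'), add 'ccc' as idx 6
Step 7: w='c' (idx 3), end of input -> output (3, '')


Encoded: [(0, 'a'), (1, 'c'), (0, 'c'), (3, 'c'), (2, 'c'), (4, 'c'), (3, '')]


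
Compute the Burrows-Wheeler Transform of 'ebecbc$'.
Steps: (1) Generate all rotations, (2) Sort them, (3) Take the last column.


Rotations (sorted):
  0: $ebecbc -> last char: c
  1: bc$ebec -> last char: c
  2: becbc$e -> last char: e
  3: c$ebecb -> last char: b
  4: cbc$ebe -> last char: e
  5: ebecbc$ -> last char: $
  6: ecbc$eb -> last char: b


BWT = ccebe$b


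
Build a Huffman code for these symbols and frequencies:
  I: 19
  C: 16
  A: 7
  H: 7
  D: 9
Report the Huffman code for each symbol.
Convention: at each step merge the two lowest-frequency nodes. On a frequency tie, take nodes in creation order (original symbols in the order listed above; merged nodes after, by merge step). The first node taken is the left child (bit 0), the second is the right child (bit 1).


Huffman tree construction:
Step 1: Merge A(7) + H(7) = 14
Step 2: Merge D(9) + (A+H)(14) = 23
Step 3: Merge C(16) + I(19) = 35
Step 4: Merge (D+(A+H))(23) + (C+I)(35) = 58
Read each symbol's code off the tree from the root (left child = 0, right child = 1).

Codes:
  I: 11 (length 2)
  C: 10 (length 2)
  A: 010 (length 3)
  H: 011 (length 3)
  D: 00 (length 2)
Average code length: 130/58 = 2.2414 bits/symbol


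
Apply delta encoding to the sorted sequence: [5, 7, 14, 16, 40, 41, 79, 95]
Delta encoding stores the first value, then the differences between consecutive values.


First value: 5
Deltas:
  7 - 5 = 2
  14 - 7 = 7
  16 - 14 = 2
  40 - 16 = 24
  41 - 40 = 1
  79 - 41 = 38
  95 - 79 = 16


Delta encoded: [5, 2, 7, 2, 24, 1, 38, 16]


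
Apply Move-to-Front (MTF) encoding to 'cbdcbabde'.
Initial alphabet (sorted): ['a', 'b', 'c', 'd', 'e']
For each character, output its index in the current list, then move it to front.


MTF encoding:
'c': index 2 in ['a', 'b', 'c', 'd', 'e'] -> ['c', 'a', 'b', 'd', 'e']
'b': index 2 in ['c', 'a', 'b', 'd', 'e'] -> ['b', 'c', 'a', 'd', 'e']
'd': index 3 in ['b', 'c', 'a', 'd', 'e'] -> ['d', 'b', 'c', 'a', 'e']
'c': index 2 in ['d', 'b', 'c', 'a', 'e'] -> ['c', 'd', 'b', 'a', 'e']
'b': index 2 in ['c', 'd', 'b', 'a', 'e'] -> ['b', 'c', 'd', 'a', 'e']
'a': index 3 in ['b', 'c', 'd', 'a', 'e'] -> ['a', 'b', 'c', 'd', 'e']
'b': index 1 in ['a', 'b', 'c', 'd', 'e'] -> ['b', 'a', 'c', 'd', 'e']
'd': index 3 in ['b', 'a', 'c', 'd', 'e'] -> ['d', 'b', 'a', 'c', 'e']
'e': index 4 in ['d', 'b', 'a', 'c', 'e'] -> ['e', 'd', 'b', 'a', 'c']


Output: [2, 2, 3, 2, 2, 3, 1, 3, 4]


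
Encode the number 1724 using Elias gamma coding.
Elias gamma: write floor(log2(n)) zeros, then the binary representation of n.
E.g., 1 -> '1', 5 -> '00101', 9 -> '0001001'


num_bits = floor(log2(1724)) + 1 = 11
leading_zeros = num_bits - 1 = 10
binary(1724) = 11010111100

Elias gamma(1724) = '0000000000' + '11010111100' = 000000000011010111100 (21 bits)


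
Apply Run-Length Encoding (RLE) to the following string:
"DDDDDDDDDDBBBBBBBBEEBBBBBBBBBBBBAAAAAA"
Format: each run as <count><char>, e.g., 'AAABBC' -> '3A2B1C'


Scanning runs left to right:
  i=0: run of 'D' x 10 -> '10D'
  i=10: run of 'B' x 8 -> '8B'
  i=18: run of 'E' x 2 -> '2E'
  i=20: run of 'B' x 12 -> '12B'
  i=32: run of 'A' x 6 -> '6A'

RLE = 10D8B2E12B6A


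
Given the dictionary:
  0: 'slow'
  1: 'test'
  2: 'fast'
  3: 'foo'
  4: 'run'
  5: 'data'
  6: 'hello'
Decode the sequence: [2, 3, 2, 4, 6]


Look up each index in the dictionary:
  2 -> 'fast'
  3 -> 'foo'
  2 -> 'fast'
  4 -> 'run'
  6 -> 'hello'

Decoded: "fast foo fast run hello"


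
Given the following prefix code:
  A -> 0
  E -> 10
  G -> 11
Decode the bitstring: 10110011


Decoding step by step:
Bits 10 -> E
Bits 11 -> G
Bits 0 -> A
Bits 0 -> A
Bits 11 -> G


Decoded message: EGAAG


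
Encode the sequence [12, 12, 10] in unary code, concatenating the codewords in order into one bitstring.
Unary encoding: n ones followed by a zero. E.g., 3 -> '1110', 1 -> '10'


Encode each number as n ones followed by a terminating 0:
  12 -> 1111111111110 (13 bits)
  12 -> 1111111111110 (13 bits)
  10 -> 11111111110 (11 bits)
Total length = 13 + 13 + 11 = 37 bits.

Unary([12, 12, 10]) = 1111111111110111111111111011111111110 (37 bits)


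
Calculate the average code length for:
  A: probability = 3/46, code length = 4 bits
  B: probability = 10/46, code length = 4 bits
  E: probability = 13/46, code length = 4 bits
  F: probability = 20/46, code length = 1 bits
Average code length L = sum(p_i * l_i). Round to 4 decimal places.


Weighted contributions p_i * l_i:
  A: (3/46) * 4 = 12/46
  B: (10/46) * 4 = 40/46
  E: (13/46) * 4 = 52/46
  F: (20/46) * 1 = 20/46
Sum = (12 + 40 + 52 + 20)/46 = 124/46

L = 124/46 = 2.6957 bits/symbol


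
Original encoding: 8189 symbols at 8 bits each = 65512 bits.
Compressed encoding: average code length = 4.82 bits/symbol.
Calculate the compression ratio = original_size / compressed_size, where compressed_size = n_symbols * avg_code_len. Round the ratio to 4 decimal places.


original_size = n_symbols * orig_bits = 8189 * 8 = 65512 bits
compressed_size = n_symbols * avg_code_len = 8189 * 4.82 = 39470.98 bits
ratio = original_size / compressed_size = 65512 / 39470.98 = 1.6598

Compression ratio = 1.6598


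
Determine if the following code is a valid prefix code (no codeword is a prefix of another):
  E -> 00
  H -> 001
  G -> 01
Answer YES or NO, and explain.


Checking each pair (does one codeword prefix another?):
  E='00' vs H='001': prefix -- VIOLATION

NO -- this is NOT a valid prefix code. E (00) is a prefix of H (001).


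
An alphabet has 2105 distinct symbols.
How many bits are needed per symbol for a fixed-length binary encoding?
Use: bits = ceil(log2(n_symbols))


log2(2105) = 11.0396
Bracket: 2^11 = 2048 < 2105 <= 2^12 = 4096
So ceil(log2(2105)) = 12

bits = ceil(log2(2105)) = ceil(11.0396) = 12 bits


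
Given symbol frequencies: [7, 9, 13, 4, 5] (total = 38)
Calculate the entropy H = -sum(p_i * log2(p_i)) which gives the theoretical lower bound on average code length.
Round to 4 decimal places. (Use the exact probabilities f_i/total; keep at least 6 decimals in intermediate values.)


Per-symbol terms -p_i * log2(p_i) with p_i = f_i/38:
  p = 7/38 = 0.184211: log2(p) = -2.440573, -p*log2(p) = 0.449579
  p = 9/38 = 0.236842: log2(p) = -2.078003, -p*log2(p) = 0.492158
  p = 13/38 = 0.342105: log2(p) = -1.547488, -p*log2(p) = 0.529404
  p = 4/38 = 0.105263: log2(p) = -3.247928, -p*log2(p) = 0.341887
  p = 5/38 = 0.131579: log2(p) = -2.925999, -p*log2(p) = 0.385000
H = 0.449579 + 0.492158 + 0.529404 + 0.341887 + 0.385000 = 2.198028

H = 2.198 bits/symbol


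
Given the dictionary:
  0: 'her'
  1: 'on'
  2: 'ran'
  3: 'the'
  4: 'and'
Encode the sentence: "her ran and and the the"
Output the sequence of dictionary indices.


Look up each word in the dictionary:
  'her' -> 0
  'ran' -> 2
  'and' -> 4
  'and' -> 4
  'the' -> 3
  'the' -> 3

Encoded: [0, 2, 4, 4, 3, 3]


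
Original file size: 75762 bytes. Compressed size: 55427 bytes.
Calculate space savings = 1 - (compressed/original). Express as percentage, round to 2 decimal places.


ratio = compressed/original = 55427/75762 = 0.731594
savings = 1 - ratio = 1 - 0.731594 = 0.268406
as a percentage: 0.268406 * 100 = 26.84%

Space savings = 1 - 55427/75762 = 26.84%


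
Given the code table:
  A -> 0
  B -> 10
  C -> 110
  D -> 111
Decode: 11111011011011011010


Decoding:
111 -> D
110 -> C
110 -> C
110 -> C
110 -> C
110 -> C
10 -> B


Result: DCCCCCB


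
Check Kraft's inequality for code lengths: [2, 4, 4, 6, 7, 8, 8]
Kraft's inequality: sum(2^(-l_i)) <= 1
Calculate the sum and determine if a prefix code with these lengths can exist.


Sum = 2^(-2) + 2^(-4) + 2^(-4) + 2^(-6) + 2^(-7) + 2^(-8) + 2^(-8)
    = 0.25 + 0.0625 + 0.0625 + 0.015625 + 0.0078125 + 0.00390625 + 0.00390625
    = 104/256 = 0.40625
Since 0.40625 <= 1, Kraft's inequality IS satisfied.
A prefix code with these lengths CAN exist.

Kraft sum = 0.40625. Satisfied.


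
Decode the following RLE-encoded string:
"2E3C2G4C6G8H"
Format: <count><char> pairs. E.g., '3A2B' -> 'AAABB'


Expanding each <count><char> pair:
  2E -> 'EE'
  3C -> 'CCC'
  2G -> 'GG'
  4C -> 'CCCC'
  6G -> 'GGGGGG'
  8H -> 'HHHHHHHH'

Decoded = EECCCGGCCCCGGGGGGHHHHHHHH


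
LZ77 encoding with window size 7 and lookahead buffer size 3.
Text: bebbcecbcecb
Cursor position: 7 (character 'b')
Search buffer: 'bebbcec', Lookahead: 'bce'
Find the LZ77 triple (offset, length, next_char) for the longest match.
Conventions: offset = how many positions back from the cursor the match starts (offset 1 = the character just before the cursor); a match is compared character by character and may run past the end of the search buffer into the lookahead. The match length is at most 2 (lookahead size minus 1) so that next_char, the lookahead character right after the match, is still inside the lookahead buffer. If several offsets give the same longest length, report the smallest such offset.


Try each offset into the search buffer:
  offset=1 (pos 6, char 'c'): match length 0
  offset=2 (pos 5, char 'e'): match length 0
  offset=3 (pos 4, char 'c'): match length 0
  offset=4 (pos 3, char 'b'): match length 2
  offset=5 (pos 2, char 'b'): match length 1
  offset=6 (pos 1, char 'e'): match length 0
  offset=7 (pos 0, char 'b'): match length 1
Longest match has length 2 at offset 4.
next_char = character at position 7 + 2 = 9 -> 'e'

Best match: offset=4, length=2 (matching 'bc' starting at position 3)
LZ77 triple: (4, 2, 'e')


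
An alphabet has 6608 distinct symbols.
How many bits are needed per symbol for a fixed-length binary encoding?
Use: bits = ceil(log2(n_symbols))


log2(6608) = 12.69
Bracket: 2^12 = 4096 < 6608 <= 2^13 = 8192
So ceil(log2(6608)) = 13

bits = ceil(log2(6608)) = ceil(12.69) = 13 bits


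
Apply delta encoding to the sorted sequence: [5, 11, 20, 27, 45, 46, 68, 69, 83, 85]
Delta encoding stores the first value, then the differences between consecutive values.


First value: 5
Deltas:
  11 - 5 = 6
  20 - 11 = 9
  27 - 20 = 7
  45 - 27 = 18
  46 - 45 = 1
  68 - 46 = 22
  69 - 68 = 1
  83 - 69 = 14
  85 - 83 = 2


Delta encoded: [5, 6, 9, 7, 18, 1, 22, 1, 14, 2]


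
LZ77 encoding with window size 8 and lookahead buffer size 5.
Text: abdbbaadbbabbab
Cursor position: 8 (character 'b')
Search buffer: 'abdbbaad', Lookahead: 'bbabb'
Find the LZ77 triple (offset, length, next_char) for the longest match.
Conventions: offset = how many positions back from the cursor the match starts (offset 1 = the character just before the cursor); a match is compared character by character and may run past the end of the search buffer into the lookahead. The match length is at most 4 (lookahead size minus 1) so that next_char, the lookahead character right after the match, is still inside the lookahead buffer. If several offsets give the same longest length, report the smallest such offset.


Try each offset into the search buffer:
  offset=1 (pos 7, char 'd'): match length 0
  offset=2 (pos 6, char 'a'): match length 0
  offset=3 (pos 5, char 'a'): match length 0
  offset=4 (pos 4, char 'b'): match length 1
  offset=5 (pos 3, char 'b'): match length 3
  offset=6 (pos 2, char 'd'): match length 0
  offset=7 (pos 1, char 'b'): match length 1
  offset=8 (pos 0, char 'a'): match length 0
Longest match has length 3 at offset 5.
next_char = character at position 8 + 3 = 11 -> 'b'

Best match: offset=5, length=3 (matching 'bba' starting at position 3)
LZ77 triple: (5, 3, 'b')


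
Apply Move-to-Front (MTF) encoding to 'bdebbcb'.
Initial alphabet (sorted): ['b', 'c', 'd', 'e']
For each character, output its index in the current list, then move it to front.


MTF encoding:
'b': index 0 in ['b', 'c', 'd', 'e'] -> ['b', 'c', 'd', 'e']
'd': index 2 in ['b', 'c', 'd', 'e'] -> ['d', 'b', 'c', 'e']
'e': index 3 in ['d', 'b', 'c', 'e'] -> ['e', 'd', 'b', 'c']
'b': index 2 in ['e', 'd', 'b', 'c'] -> ['b', 'e', 'd', 'c']
'b': index 0 in ['b', 'e', 'd', 'c'] -> ['b', 'e', 'd', 'c']
'c': index 3 in ['b', 'e', 'd', 'c'] -> ['c', 'b', 'e', 'd']
'b': index 1 in ['c', 'b', 'e', 'd'] -> ['b', 'c', 'e', 'd']


Output: [0, 2, 3, 2, 0, 3, 1]


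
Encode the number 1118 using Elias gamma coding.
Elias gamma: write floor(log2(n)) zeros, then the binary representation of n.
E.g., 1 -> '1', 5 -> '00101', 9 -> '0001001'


num_bits = floor(log2(1118)) + 1 = 11
leading_zeros = num_bits - 1 = 10
binary(1118) = 10001011110

Elias gamma(1118) = '0000000000' + '10001011110' = 000000000010001011110 (21 bits)


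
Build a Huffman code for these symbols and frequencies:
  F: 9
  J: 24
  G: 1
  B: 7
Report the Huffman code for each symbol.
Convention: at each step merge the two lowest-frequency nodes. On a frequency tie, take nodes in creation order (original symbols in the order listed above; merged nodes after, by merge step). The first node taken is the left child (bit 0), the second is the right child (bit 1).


Huffman tree construction:
Step 1: Merge G(1) + B(7) = 8
Step 2: Merge (G+B)(8) + F(9) = 17
Step 3: Merge ((G+B)+F)(17) + J(24) = 41
Read each symbol's code off the tree from the root (left child = 0, right child = 1).

Codes:
  F: 01 (length 2)
  J: 1 (length 1)
  G: 000 (length 3)
  B: 001 (length 3)
Average code length: 66/41 = 1.6098 bits/symbol


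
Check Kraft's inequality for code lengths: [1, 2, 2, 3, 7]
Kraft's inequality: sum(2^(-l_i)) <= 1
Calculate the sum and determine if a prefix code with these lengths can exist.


Sum = 2^(-1) + 2^(-2) + 2^(-2) + 2^(-3) + 2^(-7)
    = 0.5 + 0.25 + 0.25 + 0.125 + 0.0078125
    = 145/128 = 1.1328125
Since 1.1328125 > 1, Kraft's inequality is NOT satisfied.
A prefix code with these lengths CANNOT exist.

Kraft sum = 1.1328125. Not satisfied.


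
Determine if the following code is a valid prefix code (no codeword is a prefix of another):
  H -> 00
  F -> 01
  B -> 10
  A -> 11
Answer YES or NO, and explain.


Checking each pair (does one codeword prefix another?):
  H='00' vs F='01': no prefix
  H='00' vs B='10': no prefix
  H='00' vs A='11': no prefix
  F='01' vs H='00': no prefix
  F='01' vs B='10': no prefix
  F='01' vs A='11': no prefix
  B='10' vs H='00': no prefix
  B='10' vs F='01': no prefix
  B='10' vs A='11': no prefix
  A='11' vs H='00': no prefix
  A='11' vs F='01': no prefix
  A='11' vs B='10': no prefix
No violation found over all pairs.

YES -- this is a valid prefix code. No codeword is a prefix of any other codeword.


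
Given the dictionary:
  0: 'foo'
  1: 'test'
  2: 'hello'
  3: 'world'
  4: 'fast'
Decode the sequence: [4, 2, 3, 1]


Look up each index in the dictionary:
  4 -> 'fast'
  2 -> 'hello'
  3 -> 'world'
  1 -> 'test'

Decoded: "fast hello world test"


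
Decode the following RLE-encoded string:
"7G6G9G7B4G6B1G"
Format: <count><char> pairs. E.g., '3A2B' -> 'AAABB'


Expanding each <count><char> pair:
  7G -> 'GGGGGGG'
  6G -> 'GGGGGG'
  9G -> 'GGGGGGGGG'
  7B -> 'BBBBBBB'
  4G -> 'GGGG'
  6B -> 'BBBBBB'
  1G -> 'G'

Decoded = GGGGGGGGGGGGGGGGGGGGGGBBBBBBBGGGGBBBBBBG


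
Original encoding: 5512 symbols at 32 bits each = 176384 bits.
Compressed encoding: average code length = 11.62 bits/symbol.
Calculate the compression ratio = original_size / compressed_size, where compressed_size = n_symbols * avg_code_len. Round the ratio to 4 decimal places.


original_size = n_symbols * orig_bits = 5512 * 32 = 176384 bits
compressed_size = n_symbols * avg_code_len = 5512 * 11.62 = 64049.44 bits
ratio = original_size / compressed_size = 176384 / 64049.44 = 2.7539

Compression ratio = 2.7539


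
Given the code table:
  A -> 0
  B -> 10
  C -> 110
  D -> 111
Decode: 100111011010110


Decoding:
10 -> B
0 -> A
111 -> D
0 -> A
110 -> C
10 -> B
110 -> C


Result: BADACBC


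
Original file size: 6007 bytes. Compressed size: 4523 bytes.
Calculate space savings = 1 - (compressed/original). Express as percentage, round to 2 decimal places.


ratio = compressed/original = 4523/6007 = 0.752955
savings = 1 - ratio = 1 - 0.752955 = 0.247045
as a percentage: 0.247045 * 100 = 24.7%

Space savings = 1 - 4523/6007 = 24.7%


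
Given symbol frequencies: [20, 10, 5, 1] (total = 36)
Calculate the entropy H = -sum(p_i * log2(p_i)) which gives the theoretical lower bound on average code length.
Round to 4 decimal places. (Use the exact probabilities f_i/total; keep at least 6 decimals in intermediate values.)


Per-symbol terms -p_i * log2(p_i) with p_i = f_i/36:
  p = 20/36 = 0.555556: log2(p) = -0.847997, -p*log2(p) = 0.471109
  p = 10/36 = 0.277778: log2(p) = -1.847997, -p*log2(p) = 0.513332
  p = 5/36 = 0.138889: log2(p) = -2.847997, -p*log2(p) = 0.395555
  p = 1/36 = 0.027778: log2(p) = -5.169925, -p*log2(p) = 0.143609
H = 0.471109 + 0.513332 + 0.395555 + 0.143609 = 1.523605

H = 1.5236 bits/symbol


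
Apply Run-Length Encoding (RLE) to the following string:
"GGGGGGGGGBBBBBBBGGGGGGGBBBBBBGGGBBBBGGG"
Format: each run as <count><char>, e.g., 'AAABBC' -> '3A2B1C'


Scanning runs left to right:
  i=0: run of 'G' x 9 -> '9G'
  i=9: run of 'B' x 7 -> '7B'
  i=16: run of 'G' x 7 -> '7G'
  i=23: run of 'B' x 6 -> '6B'
  i=29: run of 'G' x 3 -> '3G'
  i=32: run of 'B' x 4 -> '4B'
  i=36: run of 'G' x 3 -> '3G'

RLE = 9G7B7G6B3G4B3G


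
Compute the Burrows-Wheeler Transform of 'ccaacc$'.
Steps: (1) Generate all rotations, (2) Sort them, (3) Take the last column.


Rotations (sorted):
  0: $ccaacc -> last char: c
  1: aacc$cc -> last char: c
  2: acc$cca -> last char: a
  3: c$ccaac -> last char: c
  4: caacc$c -> last char: c
  5: cc$ccaa -> last char: a
  6: ccaacc$ -> last char: $


BWT = ccacca$


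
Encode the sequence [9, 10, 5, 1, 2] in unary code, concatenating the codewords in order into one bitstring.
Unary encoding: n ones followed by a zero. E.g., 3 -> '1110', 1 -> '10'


Encode each number as n ones followed by a terminating 0:
  9 -> 1111111110 (10 bits)
  10 -> 11111111110 (11 bits)
  5 -> 111110 (6 bits)
  1 -> 10 (2 bits)
  2 -> 110 (3 bits)
Total length = 10 + 11 + 6 + 2 + 3 = 32 bits.

Unary([9, 10, 5, 1, 2]) = 11111111101111111111011111010110 (32 bits)


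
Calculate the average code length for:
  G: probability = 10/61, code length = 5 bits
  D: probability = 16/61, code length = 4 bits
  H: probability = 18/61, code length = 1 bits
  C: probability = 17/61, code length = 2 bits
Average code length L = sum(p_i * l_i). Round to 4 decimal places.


Weighted contributions p_i * l_i:
  G: (10/61) * 5 = 50/61
  D: (16/61) * 4 = 64/61
  H: (18/61) * 1 = 18/61
  C: (17/61) * 2 = 34/61
Sum = (50 + 64 + 18 + 34)/61 = 166/61

L = 166/61 = 2.7213 bits/symbol


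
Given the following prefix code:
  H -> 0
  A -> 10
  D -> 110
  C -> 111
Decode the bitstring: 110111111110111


Decoding step by step:
Bits 110 -> D
Bits 111 -> C
Bits 111 -> C
Bits 110 -> D
Bits 111 -> C


Decoded message: DCCDC


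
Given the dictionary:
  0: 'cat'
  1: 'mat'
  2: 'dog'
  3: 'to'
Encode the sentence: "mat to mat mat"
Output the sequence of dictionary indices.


Look up each word in the dictionary:
  'mat' -> 1
  'to' -> 3
  'mat' -> 1
  'mat' -> 1

Encoded: [1, 3, 1, 1]


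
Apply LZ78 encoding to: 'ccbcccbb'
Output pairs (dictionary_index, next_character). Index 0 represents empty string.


LZ78 encoding steps:
Dictionary: {0: ''}
Step 1: w='' (idx 0), next='c' -> output (0, 'c'), add 'c' as idx 1
Step 2: w='c' (idx 1), next='b' -> output (1, 'b'), add 'cb' as idx 2
Step 3: w='c' (idx 1), next='c' -> output (1, 'c'), add 'cc' as idx 3
Step 4: w='cb' (idx 2), next='b' -> output (2, 'b'), add 'cbb' as idx 4


Encoded: [(0, 'c'), (1, 'b'), (1, 'c'), (2, 'b')]


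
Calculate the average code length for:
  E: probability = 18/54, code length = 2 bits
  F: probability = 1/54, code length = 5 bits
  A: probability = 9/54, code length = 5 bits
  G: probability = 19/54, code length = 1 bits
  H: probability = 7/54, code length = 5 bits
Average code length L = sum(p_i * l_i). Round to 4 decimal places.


Weighted contributions p_i * l_i:
  E: (18/54) * 2 = 36/54
  F: (1/54) * 5 = 5/54
  A: (9/54) * 5 = 45/54
  G: (19/54) * 1 = 19/54
  H: (7/54) * 5 = 35/54
Sum = (36 + 5 + 45 + 19 + 35)/54 = 140/54

L = 140/54 = 2.5926 bits/symbol


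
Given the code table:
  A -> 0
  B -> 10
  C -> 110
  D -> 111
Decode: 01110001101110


Decoding:
0 -> A
111 -> D
0 -> A
0 -> A
0 -> A
110 -> C
111 -> D
0 -> A


Result: ADAAACDA


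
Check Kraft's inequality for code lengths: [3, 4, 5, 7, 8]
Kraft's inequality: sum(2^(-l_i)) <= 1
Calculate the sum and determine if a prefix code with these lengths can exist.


Sum = 2^(-3) + 2^(-4) + 2^(-5) + 2^(-7) + 2^(-8)
    = 0.125 + 0.0625 + 0.03125 + 0.0078125 + 0.00390625
    = 59/256 = 0.23046875
Since 0.23046875 <= 1, Kraft's inequality IS satisfied.
A prefix code with these lengths CAN exist.

Kraft sum = 0.23046875. Satisfied.


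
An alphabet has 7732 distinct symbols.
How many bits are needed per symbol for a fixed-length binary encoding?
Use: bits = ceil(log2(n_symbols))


log2(7732) = 12.9166
Bracket: 2^12 = 4096 < 7732 <= 2^13 = 8192
So ceil(log2(7732)) = 13

bits = ceil(log2(7732)) = ceil(12.9166) = 13 bits


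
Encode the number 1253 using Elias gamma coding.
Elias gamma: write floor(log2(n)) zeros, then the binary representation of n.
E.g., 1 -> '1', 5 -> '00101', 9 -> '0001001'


num_bits = floor(log2(1253)) + 1 = 11
leading_zeros = num_bits - 1 = 10
binary(1253) = 10011100101

Elias gamma(1253) = '0000000000' + '10011100101' = 000000000010011100101 (21 bits)


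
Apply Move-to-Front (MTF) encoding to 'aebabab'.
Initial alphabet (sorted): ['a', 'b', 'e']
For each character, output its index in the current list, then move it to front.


MTF encoding:
'a': index 0 in ['a', 'b', 'e'] -> ['a', 'b', 'e']
'e': index 2 in ['a', 'b', 'e'] -> ['e', 'a', 'b']
'b': index 2 in ['e', 'a', 'b'] -> ['b', 'e', 'a']
'a': index 2 in ['b', 'e', 'a'] -> ['a', 'b', 'e']
'b': index 1 in ['a', 'b', 'e'] -> ['b', 'a', 'e']
'a': index 1 in ['b', 'a', 'e'] -> ['a', 'b', 'e']
'b': index 1 in ['a', 'b', 'e'] -> ['b', 'a', 'e']


Output: [0, 2, 2, 2, 1, 1, 1]


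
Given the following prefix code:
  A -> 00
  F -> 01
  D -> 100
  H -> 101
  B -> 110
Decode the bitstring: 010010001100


Decoding step by step:
Bits 01 -> F
Bits 00 -> A
Bits 100 -> D
Bits 01 -> F
Bits 100 -> D


Decoded message: FADFD


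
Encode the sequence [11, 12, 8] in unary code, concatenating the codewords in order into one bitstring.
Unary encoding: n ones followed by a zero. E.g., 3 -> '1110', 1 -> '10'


Encode each number as n ones followed by a terminating 0:
  11 -> 111111111110 (12 bits)
  12 -> 1111111111110 (13 bits)
  8 -> 111111110 (9 bits)
Total length = 12 + 13 + 9 = 34 bits.

Unary([11, 12, 8]) = 1111111111101111111111110111111110 (34 bits)


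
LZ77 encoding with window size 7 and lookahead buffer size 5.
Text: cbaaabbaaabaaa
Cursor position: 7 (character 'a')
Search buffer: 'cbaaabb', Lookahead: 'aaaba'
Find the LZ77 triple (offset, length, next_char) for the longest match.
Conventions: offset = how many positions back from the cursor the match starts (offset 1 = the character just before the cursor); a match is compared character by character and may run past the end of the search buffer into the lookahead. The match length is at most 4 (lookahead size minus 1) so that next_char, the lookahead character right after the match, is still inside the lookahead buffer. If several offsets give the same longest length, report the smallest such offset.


Try each offset into the search buffer:
  offset=1 (pos 6, char 'b'): match length 0
  offset=2 (pos 5, char 'b'): match length 0
  offset=3 (pos 4, char 'a'): match length 1
  offset=4 (pos 3, char 'a'): match length 2
  offset=5 (pos 2, char 'a'): match length 4
  offset=6 (pos 1, char 'b'): match length 0
  offset=7 (pos 0, char 'c'): match length 0
Longest match has length 4 at offset 5.
next_char = character at position 7 + 4 = 11 -> 'a'

Best match: offset=5, length=4 (matching 'aaab' starting at position 2)
LZ77 triple: (5, 4, 'a')


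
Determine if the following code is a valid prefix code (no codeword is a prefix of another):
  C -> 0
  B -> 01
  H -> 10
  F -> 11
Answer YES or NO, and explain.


Checking each pair (does one codeword prefix another?):
  C='0' vs B='01': prefix -- VIOLATION

NO -- this is NOT a valid prefix code. C (0) is a prefix of B (01).


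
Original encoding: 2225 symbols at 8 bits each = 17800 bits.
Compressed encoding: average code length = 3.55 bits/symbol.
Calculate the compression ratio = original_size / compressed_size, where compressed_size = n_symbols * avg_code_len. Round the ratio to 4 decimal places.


original_size = n_symbols * orig_bits = 2225 * 8 = 17800 bits
compressed_size = n_symbols * avg_code_len = 2225 * 3.55 = 7898.75 bits
ratio = original_size / compressed_size = 17800 / 7898.75 = 2.2535

Compression ratio = 2.2535


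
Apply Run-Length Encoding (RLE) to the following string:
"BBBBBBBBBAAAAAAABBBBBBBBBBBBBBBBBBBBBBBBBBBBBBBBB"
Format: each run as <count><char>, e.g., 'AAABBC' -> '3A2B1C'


Scanning runs left to right:
  i=0: run of 'B' x 9 -> '9B'
  i=9: run of 'A' x 7 -> '7A'
  i=16: run of 'B' x 33 -> '33B'

RLE = 9B7A33B


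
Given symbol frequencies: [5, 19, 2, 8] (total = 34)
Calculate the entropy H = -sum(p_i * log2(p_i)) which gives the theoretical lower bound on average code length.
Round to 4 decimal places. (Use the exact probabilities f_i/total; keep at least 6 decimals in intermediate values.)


Per-symbol terms -p_i * log2(p_i) with p_i = f_i/34:
  p = 5/34 = 0.147059: log2(p) = -2.765535, -p*log2(p) = 0.406696
  p = 19/34 = 0.558824: log2(p) = -0.839535, -p*log2(p) = 0.469152
  p = 2/34 = 0.058824: log2(p) = -4.087463, -p*log2(p) = 0.240439
  p = 8/34 = 0.235294: log2(p) = -2.087463, -p*log2(p) = 0.491168
H = 0.406696 + 0.469152 + 0.240439 + 0.491168 = 1.607455

H = 1.6075 bits/symbol


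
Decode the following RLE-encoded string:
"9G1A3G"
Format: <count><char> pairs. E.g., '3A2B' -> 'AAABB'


Expanding each <count><char> pair:
  9G -> 'GGGGGGGGG'
  1A -> 'A'
  3G -> 'GGG'

Decoded = GGGGGGGGGAGGG


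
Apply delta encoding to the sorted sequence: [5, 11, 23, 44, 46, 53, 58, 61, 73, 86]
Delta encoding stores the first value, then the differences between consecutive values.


First value: 5
Deltas:
  11 - 5 = 6
  23 - 11 = 12
  44 - 23 = 21
  46 - 44 = 2
  53 - 46 = 7
  58 - 53 = 5
  61 - 58 = 3
  73 - 61 = 12
  86 - 73 = 13


Delta encoded: [5, 6, 12, 21, 2, 7, 5, 3, 12, 13]


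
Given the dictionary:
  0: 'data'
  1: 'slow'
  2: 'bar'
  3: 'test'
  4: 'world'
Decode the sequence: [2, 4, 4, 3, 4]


Look up each index in the dictionary:
  2 -> 'bar'
  4 -> 'world'
  4 -> 'world'
  3 -> 'test'
  4 -> 'world'

Decoded: "bar world world test world"


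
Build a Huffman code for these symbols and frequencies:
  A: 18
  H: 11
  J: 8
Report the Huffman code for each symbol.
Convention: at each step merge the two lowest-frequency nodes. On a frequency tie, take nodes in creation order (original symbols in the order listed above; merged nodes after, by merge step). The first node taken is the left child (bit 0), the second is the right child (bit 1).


Huffman tree construction:
Step 1: Merge J(8) + H(11) = 19
Step 2: Merge A(18) + (J+H)(19) = 37
Read each symbol's code off the tree from the root (left child = 0, right child = 1).

Codes:
  A: 0 (length 1)
  H: 11 (length 2)
  J: 10 (length 2)
Average code length: 56/37 = 1.5135 bits/symbol


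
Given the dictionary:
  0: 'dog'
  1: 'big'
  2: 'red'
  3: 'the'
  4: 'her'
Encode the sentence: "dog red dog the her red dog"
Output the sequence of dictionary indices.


Look up each word in the dictionary:
  'dog' -> 0
  'red' -> 2
  'dog' -> 0
  'the' -> 3
  'her' -> 4
  'red' -> 2
  'dog' -> 0

Encoded: [0, 2, 0, 3, 4, 2, 0]


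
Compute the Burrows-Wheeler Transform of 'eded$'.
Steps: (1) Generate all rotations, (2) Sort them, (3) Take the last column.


Rotations (sorted):
  0: $eded -> last char: d
  1: d$ede -> last char: e
  2: ded$e -> last char: e
  3: ed$ed -> last char: d
  4: eded$ -> last char: $


BWT = deed$


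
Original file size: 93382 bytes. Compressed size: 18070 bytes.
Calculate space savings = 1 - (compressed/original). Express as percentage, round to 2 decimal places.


ratio = compressed/original = 18070/93382 = 0.193506
savings = 1 - ratio = 1 - 0.193506 = 0.806494
as a percentage: 0.806494 * 100 = 80.65%

Space savings = 1 - 18070/93382 = 80.65%


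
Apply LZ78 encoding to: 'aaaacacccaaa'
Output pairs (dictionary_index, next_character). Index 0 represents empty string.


LZ78 encoding steps:
Dictionary: {0: ''}
Step 1: w='' (idx 0), next='a' -> output (0, 'a'), add 'a' as idx 1
Step 2: w='a' (idx 1), next='a' -> output (1, 'a'), add 'aa' as idx 2
Step 3: w='a' (idx 1), next='c' -> output (1, 'c'), add 'ac' as idx 3
Step 4: w='ac' (idx 3), next='c' -> output (3, 'c'), add 'acc' as idx 4
Step 5: w='' (idx 0), next='c' -> output (0, 'c'), add 'c' as idx 5
Step 6: w='aa' (idx 2), next='a' -> output (2, 'a'), add 'aaa' as idx 6


Encoded: [(0, 'a'), (1, 'a'), (1, 'c'), (3, 'c'), (0, 'c'), (2, 'a')]


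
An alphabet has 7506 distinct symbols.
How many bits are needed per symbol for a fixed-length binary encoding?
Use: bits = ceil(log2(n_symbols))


log2(7506) = 12.8738
Bracket: 2^12 = 4096 < 7506 <= 2^13 = 8192
So ceil(log2(7506)) = 13

bits = ceil(log2(7506)) = ceil(12.8738) = 13 bits


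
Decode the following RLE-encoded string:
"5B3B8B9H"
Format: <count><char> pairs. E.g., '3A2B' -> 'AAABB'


Expanding each <count><char> pair:
  5B -> 'BBBBB'
  3B -> 'BBB'
  8B -> 'BBBBBBBB'
  9H -> 'HHHHHHHHH'

Decoded = BBBBBBBBBBBBBBBBHHHHHHHHH


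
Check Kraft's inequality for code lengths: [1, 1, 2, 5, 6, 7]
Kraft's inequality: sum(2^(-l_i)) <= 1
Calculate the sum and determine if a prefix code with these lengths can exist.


Sum = 2^(-1) + 2^(-1) + 2^(-2) + 2^(-5) + 2^(-6) + 2^(-7)
    = 0.5 + 0.5 + 0.25 + 0.03125 + 0.015625 + 0.0078125
    = 167/128 = 1.3046875
Since 1.3046875 > 1, Kraft's inequality is NOT satisfied.
A prefix code with these lengths CANNOT exist.

Kraft sum = 1.3046875. Not satisfied.
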